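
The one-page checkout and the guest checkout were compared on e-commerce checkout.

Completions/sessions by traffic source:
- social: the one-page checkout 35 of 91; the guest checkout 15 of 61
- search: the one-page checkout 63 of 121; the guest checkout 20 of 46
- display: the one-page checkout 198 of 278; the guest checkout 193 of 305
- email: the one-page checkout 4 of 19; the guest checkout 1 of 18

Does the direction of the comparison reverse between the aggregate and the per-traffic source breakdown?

Social: the one-page checkout 35/91 = 38.5%, the guest checkout 15/61 = 24.6% → the one-page checkout
Search: the one-page checkout 63/121 = 52.1%, the guest checkout 20/46 = 43.5% → the one-page checkout
Display: the one-page checkout 198/278 = 71.2%, the guest checkout 193/305 = 63.3% → the one-page checkout
Email: the one-page checkout 4/19 = 21.1%, the guest checkout 1/18 = 5.6% → the one-page checkout
Overall: the one-page checkout 300/509 = 58.9%, the guest checkout 229/430 = 53.3% → the one-page checkout
The one-page checkout wins overall and in every traffic group — no reversal.

No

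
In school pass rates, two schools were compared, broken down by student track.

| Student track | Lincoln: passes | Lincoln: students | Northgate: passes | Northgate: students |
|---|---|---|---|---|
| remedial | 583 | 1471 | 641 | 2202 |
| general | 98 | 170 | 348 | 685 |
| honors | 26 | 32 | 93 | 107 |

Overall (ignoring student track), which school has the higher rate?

Remedial: Lincoln 583/1471 = 39.6%, Northgate 641/2202 = 29.1% → Lincoln
General: Lincoln 98/170 = 57.6%, Northgate 348/685 = 50.8% → Lincoln
Honors: Lincoln 26/32 = 81.2%, Northgate 93/107 = 86.9% → Northgate
Overall: Lincoln 707/1673 = 42.3%, Northgate 1082/2994 = 36.1% → Lincoln
(Neither sweeps every student group, but Lincoln has the higher pooled rate.)

Lincoln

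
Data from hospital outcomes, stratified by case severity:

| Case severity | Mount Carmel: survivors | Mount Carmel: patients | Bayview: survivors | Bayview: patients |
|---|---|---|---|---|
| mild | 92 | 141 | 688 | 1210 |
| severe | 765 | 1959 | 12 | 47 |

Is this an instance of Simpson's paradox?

Mild: Mount Carmel 92/141 = 65.2%, Bayview 688/1210 = 56.9% → Mount Carmel
Severe: Mount Carmel 765/1959 = 39.1%, Bayview 12/47 = 25.5% → Mount Carmel
Overall: Mount Carmel 857/2100 = 40.8%, Bayview 700/1257 = 55.7% → Bayview
Mount Carmel wins each case group but Bayview wins overall — the comparison reverses. Mount Carmel's patients skew toward severe, which has a lower base rate.

Yes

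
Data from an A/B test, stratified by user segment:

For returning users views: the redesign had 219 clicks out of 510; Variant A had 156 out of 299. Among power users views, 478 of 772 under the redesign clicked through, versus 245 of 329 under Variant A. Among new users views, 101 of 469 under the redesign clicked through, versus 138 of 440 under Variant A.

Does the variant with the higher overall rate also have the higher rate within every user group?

Returning users: the redesign 219/510 = 42.9%, Variant A 156/299 = 52.2% → Variant A
Power users: the redesign 478/772 = 61.9%, Variant A 245/329 = 74.5% → Variant A
New users: the redesign 101/469 = 21.5%, Variant A 138/440 = 31.4% → Variant A
Overall: the redesign 798/1751 = 45.6%, Variant A 539/1068 = 50.5% → Variant A
Variant A wins overall and in every user group — no reversal.

Yes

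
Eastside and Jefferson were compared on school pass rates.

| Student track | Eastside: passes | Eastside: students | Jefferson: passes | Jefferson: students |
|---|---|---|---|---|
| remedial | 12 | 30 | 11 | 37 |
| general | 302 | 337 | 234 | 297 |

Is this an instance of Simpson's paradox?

No

Remedial: Eastside 12/30 = 40.0%, Jefferson 11/37 = 29.7% → Eastside
General: Eastside 302/337 = 89.6%, Jefferson 234/297 = 78.8% → Eastside
Overall: Eastside 314/367 = 85.6%, Jefferson 245/334 = 73.4% → Eastside
Eastside wins overall and in every student group — no reversal.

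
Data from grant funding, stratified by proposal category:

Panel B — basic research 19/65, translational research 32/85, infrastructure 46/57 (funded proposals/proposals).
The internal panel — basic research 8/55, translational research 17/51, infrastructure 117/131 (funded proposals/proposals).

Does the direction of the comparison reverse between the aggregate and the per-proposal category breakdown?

No

Basic research: Panel B 19/65 = 29.2%, the internal panel 8/55 = 14.5% → Panel B
Translational research: Panel B 32/85 = 37.6%, the internal panel 17/51 = 33.3% → Panel B
Infrastructure: Panel B 46/57 = 80.7%, the internal panel 117/131 = 89.3% → the internal panel
Overall: Panel B 97/207 = 46.9%, the internal panel 142/237 = 59.9% → the internal panel
Neither sweeps: Panel B wins 2 of 3 groups, the internal panel wins 1. The internal panel wins overall but not every group — no Simpson reversal.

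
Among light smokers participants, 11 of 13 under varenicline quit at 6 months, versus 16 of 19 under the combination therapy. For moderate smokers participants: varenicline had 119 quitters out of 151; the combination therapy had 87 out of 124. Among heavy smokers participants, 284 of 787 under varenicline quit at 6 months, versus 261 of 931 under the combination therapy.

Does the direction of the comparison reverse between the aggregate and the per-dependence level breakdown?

No

Light smokers: varenicline 11/13 = 84.6%, the combination therapy 16/19 = 84.2% → varenicline
Moderate smokers: varenicline 119/151 = 78.8%, the combination therapy 87/124 = 70.2% → varenicline
Heavy smokers: varenicline 284/787 = 36.1%, the combination therapy 261/931 = 28.0% → varenicline
Overall: varenicline 414/951 = 43.5%, the combination therapy 364/1074 = 33.9% → varenicline
Varenicline wins overall and in every dependence group — no reversal.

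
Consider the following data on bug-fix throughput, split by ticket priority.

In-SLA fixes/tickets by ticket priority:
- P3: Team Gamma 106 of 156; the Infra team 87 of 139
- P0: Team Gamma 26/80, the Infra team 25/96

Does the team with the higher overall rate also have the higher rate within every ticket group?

P3: Team Gamma 106/156 = 67.9%, the Infra team 87/139 = 62.6% → Team Gamma
P0: Team Gamma 26/80 = 32.5%, the Infra team 25/96 = 26.0% → Team Gamma
Overall: Team Gamma 132/236 = 55.9%, the Infra team 112/235 = 47.7% → Team Gamma
Team Gamma wins overall and in every ticket group — no reversal.

Yes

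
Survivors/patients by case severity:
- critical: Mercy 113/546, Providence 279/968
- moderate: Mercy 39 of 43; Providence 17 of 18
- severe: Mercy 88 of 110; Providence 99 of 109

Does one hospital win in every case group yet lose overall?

No

Critical: Mercy 113/546 = 20.7%, Providence 279/968 = 28.8% → Providence
Moderate: Mercy 39/43 = 90.7%, Providence 17/18 = 94.4% → Providence
Severe: Mercy 88/110 = 80.0%, Providence 99/109 = 90.8% → Providence
Overall: Mercy 240/699 = 34.3%, Providence 395/1095 = 36.1% → Providence
Providence wins overall and in every case group — no reversal.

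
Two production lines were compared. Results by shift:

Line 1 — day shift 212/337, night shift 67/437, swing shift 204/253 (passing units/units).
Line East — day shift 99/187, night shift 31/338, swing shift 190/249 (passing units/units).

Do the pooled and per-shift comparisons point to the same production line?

Day shift: Line 1 212/337 = 62.9%, Line East 99/187 = 52.9% → Line 1
Night shift: Line 1 67/437 = 15.3%, Line East 31/338 = 9.2% → Line 1
Swing shift: Line 1 204/253 = 80.6%, Line East 190/249 = 76.3% → Line 1
Overall: Line 1 483/1027 = 47.0%, Line East 320/774 = 41.3% → Line 1
Line 1 wins overall and in every shift group — no reversal.

Yes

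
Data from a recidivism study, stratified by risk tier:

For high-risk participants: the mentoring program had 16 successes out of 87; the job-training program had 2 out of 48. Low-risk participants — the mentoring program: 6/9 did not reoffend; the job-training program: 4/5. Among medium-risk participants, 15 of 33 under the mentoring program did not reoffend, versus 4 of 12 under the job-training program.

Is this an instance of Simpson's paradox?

High-risk: the mentoring program 16/87 = 18.4%, the job-training program 2/48 = 4.2% → the mentoring program
Low-risk: the mentoring program 6/9 = 66.7%, the job-training program 4/5 = 80.0% → the job-training program
Medium-risk: the mentoring program 15/33 = 45.5%, the job-training program 4/12 = 33.3% → the mentoring program
Overall: the mentoring program 37/129 = 28.7%, the job-training program 10/65 = 15.4% → the mentoring program
Neither sweeps: the mentoring program wins 2 of 3 groups, the job-training program wins 1. The mentoring program wins overall but not every group — no Simpson reversal.

No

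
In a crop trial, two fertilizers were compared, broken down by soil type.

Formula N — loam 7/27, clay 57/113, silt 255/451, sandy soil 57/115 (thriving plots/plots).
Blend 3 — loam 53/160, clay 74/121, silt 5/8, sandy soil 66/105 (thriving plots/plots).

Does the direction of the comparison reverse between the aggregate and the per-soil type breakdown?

Yes

Loam: Formula N 7/27 = 25.9%, Blend 3 53/160 = 33.1% → Blend 3
Clay: Formula N 57/113 = 50.4%, Blend 3 74/121 = 61.2% → Blend 3
Silt: Formula N 255/451 = 56.5%, Blend 3 5/8 = 62.5% → Blend 3
Sandy soil: Formula N 57/115 = 49.6%, Blend 3 66/105 = 62.9% → Blend 3
Overall: Formula N 376/706 = 53.3%, Blend 3 198/394 = 50.3% → Formula N
Blend 3 wins each soil group but Formula N wins overall — the comparison reverses. Blend 3's plots skew toward loam, which has a lower base rate.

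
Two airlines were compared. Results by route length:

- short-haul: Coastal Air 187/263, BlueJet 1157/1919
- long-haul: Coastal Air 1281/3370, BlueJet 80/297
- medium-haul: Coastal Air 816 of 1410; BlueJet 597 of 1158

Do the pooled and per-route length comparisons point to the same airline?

No

Short-haul: Coastal Air 187/263 = 71.1%, BlueJet 1157/1919 = 60.3% → Coastal Air
Long-haul: Coastal Air 1281/3370 = 38.0%, BlueJet 80/297 = 26.9% → Coastal Air
Medium-haul: Coastal Air 816/1410 = 57.9%, BlueJet 597/1158 = 51.6% → Coastal Air
Overall: Coastal Air 2284/5043 = 45.3%, BlueJet 1834/3374 = 54.4% → BlueJet
Coastal Air wins each route group but BlueJet wins overall — the comparison reverses. Coastal Air's flights skew toward long-haul, which has a lower base rate.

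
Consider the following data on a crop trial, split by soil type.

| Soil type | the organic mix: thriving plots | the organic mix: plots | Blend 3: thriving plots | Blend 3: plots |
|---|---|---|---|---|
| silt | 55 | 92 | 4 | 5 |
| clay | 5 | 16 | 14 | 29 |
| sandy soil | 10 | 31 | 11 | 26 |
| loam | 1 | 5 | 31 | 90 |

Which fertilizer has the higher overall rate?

the organic mix

Silt: the organic mix 55/92 = 59.8%, Blend 3 4/5 = 80.0% → Blend 3
Clay: the organic mix 5/16 = 31.2%, Blend 3 14/29 = 48.3% → Blend 3
Sandy soil: the organic mix 10/31 = 32.3%, Blend 3 11/26 = 42.3% → Blend 3
Loam: the organic mix 1/5 = 20.0%, Blend 3 31/90 = 34.4% → Blend 3
Overall: the organic mix 71/144 = 49.3%, Blend 3 60/150 = 40.0% → the organic mix
(Blend 3 wins every soil group but the organic mix wins overall — Blend 3's plots skew toward the low-rate loam group.)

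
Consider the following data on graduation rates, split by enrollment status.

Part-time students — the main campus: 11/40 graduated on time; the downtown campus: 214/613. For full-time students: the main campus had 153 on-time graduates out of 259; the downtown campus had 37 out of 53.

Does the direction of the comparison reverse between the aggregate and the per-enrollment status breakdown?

Yes

Part-time: the main campus 11/40 = 27.5%, the downtown campus 214/613 = 34.9% → the downtown campus
Full-time: the main campus 153/259 = 59.1%, the downtown campus 37/53 = 69.8% → the downtown campus
Overall: the main campus 164/299 = 54.8%, the downtown campus 251/666 = 37.7% → the main campus
The downtown campus wins each enrollment group but the main campus wins overall — the comparison reverses. The downtown campus's students skew toward part-time, which has a lower base rate.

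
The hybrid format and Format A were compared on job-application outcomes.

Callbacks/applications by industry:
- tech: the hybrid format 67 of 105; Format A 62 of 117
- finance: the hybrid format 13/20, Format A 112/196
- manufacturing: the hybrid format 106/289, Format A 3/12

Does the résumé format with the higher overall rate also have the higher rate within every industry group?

No

Tech: the hybrid format 67/105 = 63.8%, Format A 62/117 = 53.0% → the hybrid format
Finance: the hybrid format 13/20 = 65.0%, Format A 112/196 = 57.1% → the hybrid format
Manufacturing: the hybrid format 106/289 = 36.7%, Format A 3/12 = 25.0% → the hybrid format
Overall: the hybrid format 186/414 = 44.9%, Format A 177/325 = 54.5% → Format A
The hybrid format wins each industry group but Format A wins overall — the comparison reverses. The hybrid format's applications skew toward manufacturing, which has a lower base rate.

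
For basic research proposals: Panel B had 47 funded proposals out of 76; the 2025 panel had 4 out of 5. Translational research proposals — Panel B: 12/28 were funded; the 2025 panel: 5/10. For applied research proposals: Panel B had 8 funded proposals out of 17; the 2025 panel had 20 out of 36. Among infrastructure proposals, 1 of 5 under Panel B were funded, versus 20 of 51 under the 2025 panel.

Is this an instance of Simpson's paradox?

Basic research: Panel B 47/76 = 61.8%, the 2025 panel 4/5 = 80.0% → the 2025 panel
Translational research: Panel B 12/28 = 42.9%, the 2025 panel 5/10 = 50.0% → the 2025 panel
Applied research: Panel B 8/17 = 47.1%, the 2025 panel 20/36 = 55.6% → the 2025 panel
Infrastructure: Panel B 1/5 = 20.0%, the 2025 panel 20/51 = 39.2% → the 2025 panel
Overall: Panel B 68/126 = 54.0%, the 2025 panel 49/102 = 48.0% → Panel B
The 2025 panel wins each proposal group but Panel B wins overall — the comparison reverses. The 2025 panel's proposals skew toward infrastructure, which has a lower base rate.

Yes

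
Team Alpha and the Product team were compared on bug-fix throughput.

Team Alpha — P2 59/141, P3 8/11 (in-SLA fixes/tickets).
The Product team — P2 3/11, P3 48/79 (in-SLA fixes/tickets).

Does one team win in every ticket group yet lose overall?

Yes

P2: Team Alpha 59/141 = 41.8%, the Product team 3/11 = 27.3% → Team Alpha
P3: Team Alpha 8/11 = 72.7%, the Product team 48/79 = 60.8% → Team Alpha
Overall: Team Alpha 67/152 = 44.1%, the Product team 51/90 = 56.7% → the Product team
Team Alpha wins each ticket group but the Product team wins overall — the comparison reverses. Team Alpha's tickets skew toward P2, which has a lower base rate.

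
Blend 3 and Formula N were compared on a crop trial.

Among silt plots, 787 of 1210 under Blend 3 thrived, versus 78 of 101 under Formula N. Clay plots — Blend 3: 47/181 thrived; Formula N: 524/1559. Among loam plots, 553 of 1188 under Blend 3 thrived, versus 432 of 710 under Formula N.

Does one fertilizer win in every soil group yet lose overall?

Yes

Silt: Blend 3 787/1210 = 65.0%, Formula N 78/101 = 77.2% → Formula N
Clay: Blend 3 47/181 = 26.0%, Formula N 524/1559 = 33.6% → Formula N
Loam: Blend 3 553/1188 = 46.5%, Formula N 432/710 = 60.8% → Formula N
Overall: Blend 3 1387/2579 = 53.8%, Formula N 1034/2370 = 43.6% → Blend 3
Formula N wins each soil group but Blend 3 wins overall — the comparison reverses. Formula N's plots skew toward clay, which has a lower base rate.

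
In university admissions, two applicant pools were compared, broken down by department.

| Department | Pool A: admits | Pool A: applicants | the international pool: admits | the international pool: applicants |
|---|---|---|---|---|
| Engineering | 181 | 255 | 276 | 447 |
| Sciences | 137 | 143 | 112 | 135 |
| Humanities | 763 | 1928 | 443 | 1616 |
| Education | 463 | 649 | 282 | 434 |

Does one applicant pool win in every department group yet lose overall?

Engineering: Pool A 181/255 = 71.0%, the international pool 276/447 = 61.7% → Pool A
Sciences: Pool A 137/143 = 95.8%, the international pool 112/135 = 83.0% → Pool A
Humanities: Pool A 763/1928 = 39.6%, the international pool 443/1616 = 27.4% → Pool A
Education: Pool A 463/649 = 71.3%, the international pool 282/434 = 65.0% → Pool A
Overall: Pool A 1544/2975 = 51.9%, the international pool 1113/2632 = 42.3% → Pool A
Pool A wins overall and in every department group — no reversal.

No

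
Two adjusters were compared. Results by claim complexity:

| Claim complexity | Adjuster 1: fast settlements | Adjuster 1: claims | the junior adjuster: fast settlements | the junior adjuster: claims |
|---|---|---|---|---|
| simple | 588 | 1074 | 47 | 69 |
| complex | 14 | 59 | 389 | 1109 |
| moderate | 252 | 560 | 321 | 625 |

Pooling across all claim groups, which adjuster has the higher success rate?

Adjuster 1

Simple: Adjuster 1 588/1074 = 54.7%, the junior adjuster 47/69 = 68.1% → the junior adjuster
Complex: Adjuster 1 14/59 = 23.7%, the junior adjuster 389/1109 = 35.1% → the junior adjuster
Moderate: Adjuster 1 252/560 = 45.0%, the junior adjuster 321/625 = 51.4% → the junior adjuster
Overall: Adjuster 1 854/1693 = 50.4%, the junior adjuster 757/1803 = 42.0% → Adjuster 1
(The junior adjuster wins every claim group but Adjuster 1 wins overall — the junior adjuster's claims skew toward the low-rate complex group.)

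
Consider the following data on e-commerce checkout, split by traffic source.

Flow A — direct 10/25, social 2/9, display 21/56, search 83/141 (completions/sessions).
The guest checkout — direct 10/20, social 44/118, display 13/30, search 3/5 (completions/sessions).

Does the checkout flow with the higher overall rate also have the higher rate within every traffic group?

No

Direct: Flow A 10/25 = 40.0%, the guest checkout 10/20 = 50.0% → the guest checkout
Social: Flow A 2/9 = 22.2%, the guest checkout 44/118 = 37.3% → the guest checkout
Display: Flow A 21/56 = 37.5%, the guest checkout 13/30 = 43.3% → the guest checkout
Search: Flow A 83/141 = 58.9%, the guest checkout 3/5 = 60.0% → the guest checkout
Overall: Flow A 116/231 = 50.2%, the guest checkout 70/173 = 40.5% → Flow A
The guest checkout wins each traffic group but Flow A wins overall — the comparison reverses. The guest checkout's sessions skew toward social, which has a lower base rate.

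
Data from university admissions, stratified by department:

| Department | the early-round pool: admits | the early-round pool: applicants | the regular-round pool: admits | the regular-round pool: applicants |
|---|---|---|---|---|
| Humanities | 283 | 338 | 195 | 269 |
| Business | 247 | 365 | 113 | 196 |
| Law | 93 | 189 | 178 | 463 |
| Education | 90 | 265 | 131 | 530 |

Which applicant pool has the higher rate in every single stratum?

the early-round pool

Humanities: the early-round pool 283/338 = 83.7%, the regular-round pool 195/269 = 72.5% → the early-round pool
Business: the early-round pool 247/365 = 67.7%, the regular-round pool 113/196 = 57.7% → the early-round pool
Law: the early-round pool 93/189 = 49.2%, the regular-round pool 178/463 = 38.4% → the early-round pool
Education: the early-round pool 90/265 = 34.0%, the regular-round pool 131/530 = 24.7% → the early-round pool
The early-round pool has the higher rate in all 4 groups.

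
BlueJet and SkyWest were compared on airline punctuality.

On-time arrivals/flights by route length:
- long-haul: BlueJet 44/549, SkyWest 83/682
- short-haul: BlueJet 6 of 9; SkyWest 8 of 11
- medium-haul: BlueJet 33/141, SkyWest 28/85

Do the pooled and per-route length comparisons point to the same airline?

Yes

Long-haul: BlueJet 44/549 = 8.0%, SkyWest 83/682 = 12.2% → SkyWest
Short-haul: BlueJet 6/9 = 66.7%, SkyWest 8/11 = 72.7% → SkyWest
Medium-haul: BlueJet 33/141 = 23.4%, SkyWest 28/85 = 32.9% → SkyWest
Overall: BlueJet 83/699 = 11.9%, SkyWest 119/778 = 15.3% → SkyWest
SkyWest wins overall and in every route group — no reversal.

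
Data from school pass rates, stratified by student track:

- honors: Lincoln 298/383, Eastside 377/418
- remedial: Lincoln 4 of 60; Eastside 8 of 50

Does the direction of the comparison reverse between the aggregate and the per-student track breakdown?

Honors: Lincoln 298/383 = 77.8%, Eastside 377/418 = 90.2% → Eastside
Remedial: Lincoln 4/60 = 6.7%, Eastside 8/50 = 16.0% → Eastside
Overall: Lincoln 302/443 = 68.2%, Eastside 385/468 = 82.3% → Eastside
Eastside wins overall and in every student group — no reversal.

No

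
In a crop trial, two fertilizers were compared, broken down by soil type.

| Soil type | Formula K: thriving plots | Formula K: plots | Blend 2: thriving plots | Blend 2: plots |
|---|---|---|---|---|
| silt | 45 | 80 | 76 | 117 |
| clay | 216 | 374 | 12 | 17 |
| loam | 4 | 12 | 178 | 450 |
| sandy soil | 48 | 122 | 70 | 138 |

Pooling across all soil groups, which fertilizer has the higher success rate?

Silt: Formula K 45/80 = 56.2%, Blend 2 76/117 = 65.0% → Blend 2
Clay: Formula K 216/374 = 57.8%, Blend 2 12/17 = 70.6% → Blend 2
Loam: Formula K 4/12 = 33.3%, Blend 2 178/450 = 39.6% → Blend 2
Sandy soil: Formula K 48/122 = 39.3%, Blend 2 70/138 = 50.7% → Blend 2
Overall: Formula K 313/588 = 53.2%, Blend 2 336/722 = 46.5% → Formula K
(Blend 2 wins every soil group but Formula K wins overall — Blend 2's plots skew toward the low-rate loam group.)

Formula K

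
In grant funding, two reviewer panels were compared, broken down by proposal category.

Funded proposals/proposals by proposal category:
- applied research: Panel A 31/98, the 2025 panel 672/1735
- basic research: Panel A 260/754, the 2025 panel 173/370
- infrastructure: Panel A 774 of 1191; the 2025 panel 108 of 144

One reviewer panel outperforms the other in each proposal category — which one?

the 2025 panel

Applied research: Panel A 31/98 = 31.6%, the 2025 panel 672/1735 = 38.7% → the 2025 panel
Basic research: Panel A 260/754 = 34.5%, the 2025 panel 173/370 = 46.8% → the 2025 panel
Infrastructure: Panel A 774/1191 = 65.0%, the 2025 panel 108/144 = 75.0% → the 2025 panel
The 2025 panel has the higher rate in all 3 groups.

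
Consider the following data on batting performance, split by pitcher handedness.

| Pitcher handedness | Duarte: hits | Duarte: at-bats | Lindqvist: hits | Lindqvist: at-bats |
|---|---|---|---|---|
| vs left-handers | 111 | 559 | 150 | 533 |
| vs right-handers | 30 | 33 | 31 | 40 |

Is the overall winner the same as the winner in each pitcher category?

No

Vs left-handers: Duarte 111/559 = 19.9%, Lindqvist 150/533 = 28.1% → Lindqvist
Vs right-handers: Duarte 30/33 = 90.9%, Lindqvist 31/40 = 77.5% → Duarte
Overall: Duarte 141/592 = 23.8%, Lindqvist 181/573 = 31.6% → Lindqvist
Neither sweeps: Duarte wins 1 of 2 groups, Lindqvist wins 1. Lindqvist wins overall but not every group — no Simpson reversal.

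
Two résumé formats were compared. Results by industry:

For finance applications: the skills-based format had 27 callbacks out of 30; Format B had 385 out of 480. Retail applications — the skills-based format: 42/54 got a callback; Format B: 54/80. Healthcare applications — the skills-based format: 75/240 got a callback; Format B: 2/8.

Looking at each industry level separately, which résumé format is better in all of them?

the skills-based format

Finance: the skills-based format 27/30 = 90.0%, Format B 385/480 = 80.2% → the skills-based format
Retail: the skills-based format 42/54 = 77.8%, Format B 54/80 = 67.5% → the skills-based format
Healthcare: the skills-based format 75/240 = 31.2%, Format B 2/8 = 25.0% → the skills-based format
The skills-based format has the higher rate in all 3 groups.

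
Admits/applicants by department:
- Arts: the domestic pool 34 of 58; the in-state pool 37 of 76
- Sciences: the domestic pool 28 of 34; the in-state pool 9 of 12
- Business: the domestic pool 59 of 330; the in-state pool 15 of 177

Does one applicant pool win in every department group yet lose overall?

Arts: the domestic pool 34/58 = 58.6%, the in-state pool 37/76 = 48.7% → the domestic pool
Sciences: the domestic pool 28/34 = 82.4%, the in-state pool 9/12 = 75.0% → the domestic pool
Business: the domestic pool 59/330 = 17.9%, the in-state pool 15/177 = 8.5% → the domestic pool
Overall: the domestic pool 121/422 = 28.7%, the in-state pool 61/265 = 23.0% → the domestic pool
The domestic pool wins overall and in every department group — no reversal.

No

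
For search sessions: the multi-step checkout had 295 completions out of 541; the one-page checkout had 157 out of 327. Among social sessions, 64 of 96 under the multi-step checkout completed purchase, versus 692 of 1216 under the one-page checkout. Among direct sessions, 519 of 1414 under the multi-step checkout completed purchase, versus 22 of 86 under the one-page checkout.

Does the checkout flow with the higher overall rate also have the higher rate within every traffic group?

No

Search: the multi-step checkout 295/541 = 54.5%, the one-page checkout 157/327 = 48.0% → the multi-step checkout
Social: the multi-step checkout 64/96 = 66.7%, the one-page checkout 692/1216 = 56.9% → the multi-step checkout
Direct: the multi-step checkout 519/1414 = 36.7%, the one-page checkout 22/86 = 25.6% → the multi-step checkout
Overall: the multi-step checkout 878/2051 = 42.8%, the one-page checkout 871/1629 = 53.5% → the one-page checkout
The multi-step checkout wins each traffic group but the one-page checkout wins overall — the comparison reverses. The multi-step checkout's sessions skew toward direct, which has a lower base rate.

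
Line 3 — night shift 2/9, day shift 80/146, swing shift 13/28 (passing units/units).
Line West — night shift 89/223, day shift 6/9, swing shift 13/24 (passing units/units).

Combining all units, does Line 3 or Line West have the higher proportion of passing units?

Line 3

Night shift: Line 3 2/9 = 22.2%, Line West 89/223 = 39.9% → Line West
Day shift: Line 3 80/146 = 54.8%, Line West 6/9 = 66.7% → Line West
Swing shift: Line 3 13/28 = 46.4%, Line West 13/24 = 54.2% → Line West
Overall: Line 3 95/183 = 51.9%, Line West 108/256 = 42.2% → Line 3
(Line West wins every shift group but Line 3 wins overall — Line West's units skew toward the low-rate night shift group.)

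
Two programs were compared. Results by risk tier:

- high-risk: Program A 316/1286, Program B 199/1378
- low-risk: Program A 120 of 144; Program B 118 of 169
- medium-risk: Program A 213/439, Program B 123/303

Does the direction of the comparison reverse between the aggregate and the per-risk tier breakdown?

No

High-risk: Program A 316/1286 = 24.6%, Program B 199/1378 = 14.4% → Program A
Low-risk: Program A 120/144 = 83.3%, Program B 118/169 = 69.8% → Program A
Medium-risk: Program A 213/439 = 48.5%, Program B 123/303 = 40.6% → Program A
Overall: Program A 649/1869 = 34.7%, Program B 440/1850 = 23.8% → Program A
Program A wins overall and in every risk group — no reversal.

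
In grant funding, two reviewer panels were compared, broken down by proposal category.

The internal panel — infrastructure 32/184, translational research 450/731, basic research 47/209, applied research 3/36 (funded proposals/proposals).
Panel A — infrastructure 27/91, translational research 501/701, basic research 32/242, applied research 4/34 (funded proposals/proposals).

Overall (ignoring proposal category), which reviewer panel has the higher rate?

Infrastructure: the internal panel 32/184 = 17.4%, Panel A 27/91 = 29.7% → Panel A
Translational research: the internal panel 450/731 = 61.6%, Panel A 501/701 = 71.5% → Panel A
Basic research: the internal panel 47/209 = 22.5%, Panel A 32/242 = 13.2% → the internal panel
Applied research: the internal panel 3/36 = 8.3%, Panel A 4/34 = 11.8% → Panel A
Overall: the internal panel 532/1160 = 45.9%, Panel A 564/1068 = 52.8% → Panel A
(Neither sweeps every proposal group, but Panel A has the higher pooled rate.)

Panel A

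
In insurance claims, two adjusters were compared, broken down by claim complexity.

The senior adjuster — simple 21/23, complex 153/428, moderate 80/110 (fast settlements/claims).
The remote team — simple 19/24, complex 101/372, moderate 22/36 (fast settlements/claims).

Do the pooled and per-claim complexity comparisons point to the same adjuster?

Simple: the senior adjuster 21/23 = 91.3%, the remote team 19/24 = 79.2% → the senior adjuster
Complex: the senior adjuster 153/428 = 35.7%, the remote team 101/372 = 27.2% → the senior adjuster
Moderate: the senior adjuster 80/110 = 72.7%, the remote team 22/36 = 61.1% → the senior adjuster
Overall: the senior adjuster 254/561 = 45.3%, the remote team 142/432 = 32.9% → the senior adjuster
The senior adjuster wins overall and in every claim group — no reversal.

Yes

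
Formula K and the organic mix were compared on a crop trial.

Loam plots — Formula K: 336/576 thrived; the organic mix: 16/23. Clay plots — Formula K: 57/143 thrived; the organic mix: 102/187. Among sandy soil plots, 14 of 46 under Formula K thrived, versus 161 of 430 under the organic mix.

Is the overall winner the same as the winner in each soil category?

No

Loam: Formula K 336/576 = 58.3%, the organic mix 16/23 = 69.6% → the organic mix
Clay: Formula K 57/143 = 39.9%, the organic mix 102/187 = 54.5% → the organic mix
Sandy soil: Formula K 14/46 = 30.4%, the organic mix 161/430 = 37.4% → the organic mix
Overall: Formula K 407/765 = 53.2%, the organic mix 279/640 = 43.6% → Formula K
The organic mix wins each soil group but Formula K wins overall — the comparison reverses. The organic mix's plots skew toward sandy soil, which has a lower base rate.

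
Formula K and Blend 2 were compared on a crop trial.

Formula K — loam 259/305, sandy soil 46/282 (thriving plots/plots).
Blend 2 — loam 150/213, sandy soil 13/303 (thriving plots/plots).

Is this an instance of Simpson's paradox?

Loam: Formula K 259/305 = 84.9%, Blend 2 150/213 = 70.4% → Formula K
Sandy soil: Formula K 46/282 = 16.3%, Blend 2 13/303 = 4.3% → Formula K
Overall: Formula K 305/587 = 52.0%, Blend 2 163/516 = 31.6% → Formula K
Formula K wins overall and in every soil group — no reversal.

No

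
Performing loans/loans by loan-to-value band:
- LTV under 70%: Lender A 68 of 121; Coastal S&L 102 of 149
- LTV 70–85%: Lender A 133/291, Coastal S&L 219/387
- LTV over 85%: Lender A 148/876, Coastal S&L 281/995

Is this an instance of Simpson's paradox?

LTV under 70%: Lender A 68/121 = 56.2%, Coastal S&L 102/149 = 68.5% → Coastal S&L
LTV 70–85%: Lender A 133/291 = 45.7%, Coastal S&L 219/387 = 56.6% → Coastal S&L
LTV over 85%: Lender A 148/876 = 16.9%, Coastal S&L 281/995 = 28.2% → Coastal S&L
Overall: Lender A 349/1288 = 27.1%, Coastal S&L 602/1531 = 39.3% → Coastal S&L
Coastal S&L wins overall and in every loan-to-value group — no reversal.

No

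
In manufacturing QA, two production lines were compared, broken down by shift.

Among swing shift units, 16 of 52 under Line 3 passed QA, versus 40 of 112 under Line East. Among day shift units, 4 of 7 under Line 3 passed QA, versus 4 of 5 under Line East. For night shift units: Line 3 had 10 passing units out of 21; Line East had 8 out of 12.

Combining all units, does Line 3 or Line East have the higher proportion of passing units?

Line East

Swing shift: Line 3 16/52 = 30.8%, Line East 40/112 = 35.7% → Line East
Day shift: Line 3 4/7 = 57.1%, Line East 4/5 = 80.0% → Line East
Night shift: Line 3 10/21 = 47.6%, Line East 8/12 = 66.7% → Line East
Overall: Line 3 30/80 = 37.5%, Line East 52/129 = 40.3% → Line East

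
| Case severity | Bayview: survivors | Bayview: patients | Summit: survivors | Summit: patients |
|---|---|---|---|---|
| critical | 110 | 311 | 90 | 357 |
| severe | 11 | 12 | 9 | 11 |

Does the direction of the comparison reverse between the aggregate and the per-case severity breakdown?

No

Critical: Bayview 110/311 = 35.4%, Summit 90/357 = 25.2% → Bayview
Severe: Bayview 11/12 = 91.7%, Summit 9/11 = 81.8% → Bayview
Overall: Bayview 121/323 = 37.5%, Summit 99/368 = 26.9% → Bayview
Bayview wins overall and in every case group — no reversal.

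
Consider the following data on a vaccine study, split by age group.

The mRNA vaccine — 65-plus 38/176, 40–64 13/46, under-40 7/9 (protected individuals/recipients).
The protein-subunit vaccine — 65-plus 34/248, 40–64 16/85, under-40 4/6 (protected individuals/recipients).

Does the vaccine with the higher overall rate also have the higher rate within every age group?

Yes

65-plus: the mRNA vaccine 38/176 = 21.6%, the protein-subunit vaccine 34/248 = 13.7% → the mRNA vaccine
40–64: the mRNA vaccine 13/46 = 28.3%, the protein-subunit vaccine 16/85 = 18.8% → the mRNA vaccine
Under-40: the mRNA vaccine 7/9 = 77.8%, the protein-subunit vaccine 4/6 = 66.7% → the mRNA vaccine
Overall: the mRNA vaccine 58/231 = 25.1%, the protein-subunit vaccine 54/339 = 15.9% → the mRNA vaccine
The mRNA vaccine wins overall and in every age group — no reversal.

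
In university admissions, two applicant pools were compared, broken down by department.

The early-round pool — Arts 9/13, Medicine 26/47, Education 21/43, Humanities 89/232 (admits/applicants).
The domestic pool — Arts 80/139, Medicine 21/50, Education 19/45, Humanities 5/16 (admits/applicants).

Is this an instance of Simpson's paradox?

Arts: the early-round pool 9/13 = 69.2%, the domestic pool 80/139 = 57.6% → the early-round pool
Medicine: the early-round pool 26/47 = 55.3%, the domestic pool 21/50 = 42.0% → the early-round pool
Education: the early-round pool 21/43 = 48.8%, the domestic pool 19/45 = 42.2% → the early-round pool
Humanities: the early-round pool 89/232 = 38.4%, the domestic pool 5/16 = 31.2% → the early-round pool
Overall: the early-round pool 145/335 = 43.3%, the domestic pool 125/250 = 50.0% → the domestic pool
The early-round pool wins each department group but the domestic pool wins overall — the comparison reverses. The early-round pool's applicants skew toward Humanities, which has a lower base rate.

Yes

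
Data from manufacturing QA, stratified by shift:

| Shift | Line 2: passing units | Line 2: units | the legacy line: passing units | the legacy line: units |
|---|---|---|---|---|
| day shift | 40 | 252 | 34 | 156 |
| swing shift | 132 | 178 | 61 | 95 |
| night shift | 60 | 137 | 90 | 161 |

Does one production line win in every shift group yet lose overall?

No

Day shift: Line 2 40/252 = 15.9%, the legacy line 34/156 = 21.8% → the legacy line
Swing shift: Line 2 132/178 = 74.2%, the legacy line 61/95 = 64.2% → Line 2
Night shift: Line 2 60/137 = 43.8%, the legacy line 90/161 = 55.9% → the legacy line
Overall: Line 2 232/567 = 40.9%, the legacy line 185/412 = 44.9% → the legacy line
Neither sweeps: Line 2 wins 1 of 3 groups, the legacy line wins 2. The legacy line wins overall but not every group — no Simpson reversal.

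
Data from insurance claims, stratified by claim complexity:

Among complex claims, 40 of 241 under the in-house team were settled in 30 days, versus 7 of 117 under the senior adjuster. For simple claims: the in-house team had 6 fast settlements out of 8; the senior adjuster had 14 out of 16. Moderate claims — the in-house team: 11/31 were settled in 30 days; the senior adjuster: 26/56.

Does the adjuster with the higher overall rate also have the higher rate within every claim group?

Complex: the in-house team 40/241 = 16.6%, the senior adjuster 7/117 = 6.0% → the in-house team
Simple: the in-house team 6/8 = 75.0%, the senior adjuster 14/16 = 87.5% → the senior adjuster
Moderate: the in-house team 11/31 = 35.5%, the senior adjuster 26/56 = 46.4% → the senior adjuster
Overall: the in-house team 57/280 = 20.4%, the senior adjuster 47/189 = 24.9% → the senior adjuster
Neither sweeps: the in-house team wins 1 of 3 groups, the senior adjuster wins 2. The senior adjuster wins overall but not every group — no Simpson reversal.

No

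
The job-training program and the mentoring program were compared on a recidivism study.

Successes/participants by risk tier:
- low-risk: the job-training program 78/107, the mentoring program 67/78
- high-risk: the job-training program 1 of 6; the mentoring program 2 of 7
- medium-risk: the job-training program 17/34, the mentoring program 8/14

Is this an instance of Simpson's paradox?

Low-risk: the job-training program 78/107 = 72.9%, the mentoring program 67/78 = 85.9% → the mentoring program
High-risk: the job-training program 1/6 = 16.7%, the mentoring program 2/7 = 28.6% → the mentoring program
Medium-risk: the job-training program 17/34 = 50.0%, the mentoring program 8/14 = 57.1% → the mentoring program
Overall: the job-training program 96/147 = 65.3%, the mentoring program 77/99 = 77.8% → the mentoring program
The mentoring program wins overall and in every risk group — no reversal.

No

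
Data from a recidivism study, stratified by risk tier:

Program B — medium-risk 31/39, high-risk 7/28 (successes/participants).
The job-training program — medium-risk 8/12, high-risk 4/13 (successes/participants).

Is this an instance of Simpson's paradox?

Medium-risk: Program B 31/39 = 79.5%, the job-training program 8/12 = 66.7% → Program B
High-risk: Program B 7/28 = 25.0%, the job-training program 4/13 = 30.8% → the job-training program
Overall: Program B 38/67 = 56.7%, the job-training program 12/25 = 48.0% → Program B
Neither sweeps: Program B wins 1 of 2 groups, the job-training program wins 1. Program B wins overall but not every group — no Simpson reversal.

No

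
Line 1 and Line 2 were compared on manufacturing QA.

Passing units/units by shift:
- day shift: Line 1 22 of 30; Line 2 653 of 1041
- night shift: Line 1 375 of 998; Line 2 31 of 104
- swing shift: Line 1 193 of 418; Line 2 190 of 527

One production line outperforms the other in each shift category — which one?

Line 1

Day shift: Line 1 22/30 = 73.3%, Line 2 653/1041 = 62.7% → Line 1
Night shift: Line 1 375/998 = 37.6%, Line 2 31/104 = 29.8% → Line 1
Swing shift: Line 1 193/418 = 46.2%, Line 2 190/527 = 36.1% → Line 1
Line 1 has the higher rate in all 3 groups.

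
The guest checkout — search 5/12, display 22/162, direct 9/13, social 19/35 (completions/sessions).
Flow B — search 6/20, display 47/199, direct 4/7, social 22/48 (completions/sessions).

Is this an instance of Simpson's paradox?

Search: the guest checkout 5/12 = 41.7%, Flow B 6/20 = 30.0% → the guest checkout
Display: the guest checkout 22/162 = 13.6%, Flow B 47/199 = 23.6% → Flow B
Direct: the guest checkout 9/13 = 69.2%, Flow B 4/7 = 57.1% → the guest checkout
Social: the guest checkout 19/35 = 54.3%, Flow B 22/48 = 45.8% → the guest checkout
Overall: the guest checkout 55/222 = 24.8%, Flow B 79/274 = 28.8% → Flow B
Neither sweeps: the guest checkout wins 3 of 4 groups, Flow B wins 1. Flow B wins overall but not every group — no Simpson reversal.

No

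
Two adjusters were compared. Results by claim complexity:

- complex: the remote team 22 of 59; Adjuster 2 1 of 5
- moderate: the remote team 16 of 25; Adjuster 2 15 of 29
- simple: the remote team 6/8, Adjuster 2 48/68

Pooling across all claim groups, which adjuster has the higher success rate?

Adjuster 2

Complex: the remote team 22/59 = 37.3%, Adjuster 2 1/5 = 20.0% → the remote team
Moderate: the remote team 16/25 = 64.0%, Adjuster 2 15/29 = 51.7% → the remote team
Simple: the remote team 6/8 = 75.0%, Adjuster 2 48/68 = 70.6% → the remote team
Overall: the remote team 44/92 = 47.8%, Adjuster 2 64/102 = 62.7% → Adjuster 2
(The remote team wins every claim group but Adjuster 2 wins overall — the remote team's claims skew toward the low-rate complex group.)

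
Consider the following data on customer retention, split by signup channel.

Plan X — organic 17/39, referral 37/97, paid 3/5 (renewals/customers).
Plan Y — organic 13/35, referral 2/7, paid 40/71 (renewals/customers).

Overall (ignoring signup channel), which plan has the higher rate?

Organic: Plan X 17/39 = 43.6%, Plan Y 13/35 = 37.1% → Plan X
Referral: Plan X 37/97 = 38.1%, Plan Y 2/7 = 28.6% → Plan X
Paid: Plan X 3/5 = 60.0%, Plan Y 40/71 = 56.3% → Plan X
Overall: Plan X 57/141 = 40.4%, Plan Y 55/113 = 48.7% → Plan Y
(Plan X wins every signup group but Plan Y wins overall — Plan X's customers skew toward the low-rate referral group.)

Plan Y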